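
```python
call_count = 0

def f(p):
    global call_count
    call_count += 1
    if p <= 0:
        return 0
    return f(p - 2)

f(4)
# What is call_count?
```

Linear recursion stepping by 2: 3 calls from p=4 down to ≤0.

Answer: 3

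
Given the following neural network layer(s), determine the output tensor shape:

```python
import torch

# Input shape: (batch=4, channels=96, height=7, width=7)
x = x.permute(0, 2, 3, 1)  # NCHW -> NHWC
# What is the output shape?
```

Input: (4, 96, 7, 7) -> Output: (4, 7, 7, 96)

Answer: (4, 7, 7, 96)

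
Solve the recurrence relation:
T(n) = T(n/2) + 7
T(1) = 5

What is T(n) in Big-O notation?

Each step divides n by 2 and adds 7. After log_2(n) steps we reach T(1)=5. So T(n) = 7·log_2(n) + 5 = O(log n).

Answer: O(log n)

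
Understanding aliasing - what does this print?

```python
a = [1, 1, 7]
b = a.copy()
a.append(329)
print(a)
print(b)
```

Key concept: list.copy() creates independent copy.
Step by step:
`a = [1, 1, 7]` → a = [1, 1, 7]
`b = a.copy()` → b = [1, 1, 7]
`a.append(329)` → a = [1, 1, 7, 329]
`print(a)` → prints [1, 1, 7, 329]
`print(b)` → prints [1, 1, 7]

Answer:
[1, 1, 7, 329]
[1, 1, 7]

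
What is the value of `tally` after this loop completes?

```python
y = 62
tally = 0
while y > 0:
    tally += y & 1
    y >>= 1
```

Count set bits in 62 (binary: 0b111110)
`tally` takes the values: 0 → 1 → 2 → 3 → 4 → 5

Answer: 5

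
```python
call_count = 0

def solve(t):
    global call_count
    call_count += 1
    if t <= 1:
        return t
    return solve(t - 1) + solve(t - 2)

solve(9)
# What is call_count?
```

Calls(t) = 1 + Calls(t-1) + Calls(t-2); Calls(0)=Calls(1)=1. For t=9 this gives 109.

Answer: 109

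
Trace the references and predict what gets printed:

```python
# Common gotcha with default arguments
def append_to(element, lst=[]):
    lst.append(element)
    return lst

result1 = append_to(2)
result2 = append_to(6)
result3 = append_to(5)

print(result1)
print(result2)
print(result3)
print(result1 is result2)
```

Key concept: mutable default argument gotcha.
Step by step:
`result1 = append_to(2)` → result1 = [2]
`result2 = append_to(6)` → result1 = [2, 6] (same object as result2); result2 = [2, 6] (same object as result1)
`result3 = append_to(5)` → result1 = [2, 6, 5] (same object as result2, result3); result2 = [2, 6, 5] (same object as result1, result3); result3 = [2, 6, 5] (same object as result1, result2)
`print(result1)` → prints [2, 6, 5]
`print(result2)` → prints [2, 6, 5]
`print(result3)` → prints [2, 6, 5]
`print(result1 is result2)` → prints True

Answer:
[2, 6, 5]
[2, 6, 5]
[2, 6, 5]
True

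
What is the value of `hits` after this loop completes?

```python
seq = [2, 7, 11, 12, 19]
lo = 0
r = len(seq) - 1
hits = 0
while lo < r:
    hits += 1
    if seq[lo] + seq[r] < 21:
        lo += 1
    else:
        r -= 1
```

Steps to find pair summing to 21
`hits` takes the values: 0 → 1 → 2 → 3 → 4

Answer: 4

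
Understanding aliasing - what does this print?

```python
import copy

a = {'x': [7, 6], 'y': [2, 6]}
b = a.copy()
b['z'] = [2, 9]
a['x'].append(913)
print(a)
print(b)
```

Key concept: shallow copy of dict with mutable values.
Step by step:
`a = {'x': [7, 6], 'y': [2, 6]}` → a = {'x': [7, 6], 'y': [2, 6]}
`b = a.copy()` → b = {'x': [7, 6], 'y': [2, 6]}
`b['z'] = [2, 9]` → b = {'x': [7, 6], 'y': [2, 6], 'z': [2, 9]}
`a['x'].append(913)` → a = {'x': [7, 6, 913], 'y': [2, 6]}; b = {'x': [7, 6, 913], 'y': [2, 6], 'z': [2, 9]}
`print(a)` → prints {'x': [7, 6, 913], 'y': [2, 6]}
`print(b)` → prints {'x': [7, 6, 913], 'y': [2, 6], 'z': [2, 9]}

Answer:
{'x': [7, 6, 913], 'y': [2, 6]}
{'x': [7, 6, 913], 'y': [2, 6], 'z': [2, 9]}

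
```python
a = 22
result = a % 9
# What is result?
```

Trace:
`a = 22` → a = 22
`result = a % 9` → result = 4
So result = 4

Answer: 4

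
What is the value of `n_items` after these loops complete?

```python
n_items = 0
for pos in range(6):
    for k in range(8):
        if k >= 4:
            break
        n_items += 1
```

Inner breaks at 4, outer runs 6 times
`n_items` takes the values: 0 → 1 → 2 → 3 → 4 → 5 → 6 → 7 → 8 → 9 → 10 → 11 → 12 → 13 → 14 → 15 → 16 → 17 → 18 → 19 → 20 → 21 → 22 → 23 → 24

Answer: 24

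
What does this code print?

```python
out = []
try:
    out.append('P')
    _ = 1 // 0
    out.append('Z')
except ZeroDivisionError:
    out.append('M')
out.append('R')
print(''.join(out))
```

Execution trace: 'P' (try body) → 'M' (except ZeroDivisionError) → 'R' (after the try/except). Output: PMR

Answer: PMR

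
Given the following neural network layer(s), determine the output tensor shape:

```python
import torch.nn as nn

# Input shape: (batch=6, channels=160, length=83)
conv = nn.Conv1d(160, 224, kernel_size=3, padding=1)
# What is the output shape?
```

Input: (6, 160, 83) -> Output: (6, 224, 83)

Answer: (6, 224, 83)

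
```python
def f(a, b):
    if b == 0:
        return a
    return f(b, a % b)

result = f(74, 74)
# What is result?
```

f(74, 74) -> f(74, 0) -> 74

Answer: 74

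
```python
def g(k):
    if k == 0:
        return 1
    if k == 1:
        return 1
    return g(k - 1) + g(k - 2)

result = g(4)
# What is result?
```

Build up from base cases: g(0)=1, g(1)=1, g(2)=2, g(3)=3, g(4)=5

Answer: 5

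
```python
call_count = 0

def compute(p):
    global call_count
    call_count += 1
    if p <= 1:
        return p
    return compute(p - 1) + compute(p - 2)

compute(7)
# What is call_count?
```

Calls(p) = 1 + Calls(p-1) + Calls(p-2); Calls(0)=Calls(1)=1. For p=7 this gives 41.

Answer: 41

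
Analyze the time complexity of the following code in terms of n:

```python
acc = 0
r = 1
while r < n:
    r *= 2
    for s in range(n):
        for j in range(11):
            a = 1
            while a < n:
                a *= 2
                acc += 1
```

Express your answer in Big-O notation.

Each loop level contributes: log n × n × 1 × log n. Multiplying the contributions gives O(n log² n).

Answer: O(n log² n)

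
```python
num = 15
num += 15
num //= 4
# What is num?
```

Trace:
`num = 15` → num = 15
`num += 15` → num = 30
`num //= 4` → num = 7
So num = 7

Answer: 7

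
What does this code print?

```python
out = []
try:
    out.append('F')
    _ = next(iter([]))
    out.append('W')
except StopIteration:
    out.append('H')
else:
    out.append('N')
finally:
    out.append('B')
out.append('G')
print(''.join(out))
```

Execution trace: 'F' (try body) → 'H' (except StopIteration) → 'B' (finally) → 'G' (after the try/except). Output: FHBG

Answer: FHBG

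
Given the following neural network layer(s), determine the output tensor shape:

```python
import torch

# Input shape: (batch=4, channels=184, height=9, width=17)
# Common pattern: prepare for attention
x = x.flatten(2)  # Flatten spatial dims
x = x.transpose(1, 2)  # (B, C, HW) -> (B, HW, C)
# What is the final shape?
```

Input: (4, 184, 9, 17) -> after flatten(2): (4, 184, 153) -> Output: (4, 153, 184)

Answer: (4, 153, 184)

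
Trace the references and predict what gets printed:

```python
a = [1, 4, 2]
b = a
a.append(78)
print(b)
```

Key concept: basic list aliasing.
Step by step:
`a = [1, 4, 2]` → a = [1, 4, 2]
`b = a` → b = [1, 4, 2] (same object as a)
`a.append(78)` → a = [1, 4, 2, 78] (same object as b); b = [1, 4, 2, 78] (same object as a)
`print(b)` → prints [1, 4, 2, 78]

Answer: [1, 4, 2, 78]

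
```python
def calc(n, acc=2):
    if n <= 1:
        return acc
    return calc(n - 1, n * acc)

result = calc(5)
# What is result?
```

Accumulator trace (n, acc): (5, 2) -> (4, 10) -> (3, 40) -> (2, 120) -> (1, 240) -> return 240

Answer: 240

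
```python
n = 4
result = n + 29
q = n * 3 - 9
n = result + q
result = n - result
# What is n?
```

Trace:
`n = 4` → n = 4
`result = n + 29` → result = 33
`q = n * 3 - 9` → q = 3
`n = result + q` → n = 36
`result = n - result` → result = 3
So n = 36

Answer: 36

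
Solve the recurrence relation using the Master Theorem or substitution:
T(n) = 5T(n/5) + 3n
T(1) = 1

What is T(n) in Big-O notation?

By Master Theorem: a=5, b=5, f(n)=3n. Since log_5(5) = 1 and f(n) = Θ(n^1), Case 2 applies. T(n) = O(n log n).

Answer: O(n log n)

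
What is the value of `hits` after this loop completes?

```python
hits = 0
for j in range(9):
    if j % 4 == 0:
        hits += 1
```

Count numbers divisible by 4 in range(9)
`hits` takes the values: 0 → 1 → 2 → 3

Answer: 3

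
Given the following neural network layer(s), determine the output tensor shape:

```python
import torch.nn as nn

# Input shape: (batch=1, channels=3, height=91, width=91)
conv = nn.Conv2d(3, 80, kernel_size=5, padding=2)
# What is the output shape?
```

Input: (1, 3, 91, 91) -> Output: (1, 80, 91, 91)

Answer: (1, 80, 91, 91)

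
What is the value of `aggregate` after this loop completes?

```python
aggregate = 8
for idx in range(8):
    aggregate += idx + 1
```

Start at 8, add 1 to 8 = 44
`aggregate` takes the values: 8 → 9 → 11 → 14 → 18 → 23 → 29 → 36 → 44

Answer: 44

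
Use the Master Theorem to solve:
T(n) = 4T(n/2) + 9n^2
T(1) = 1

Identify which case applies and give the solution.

a=4, b=2, f(n)=9n^2. log_2(4) = 2. Since c=2 = 2, Case 2 applies: T(n) = Θ(n^log_b(a) · log n) = O(n^2 log n).

Answer: O(n^2 log n) - Case 2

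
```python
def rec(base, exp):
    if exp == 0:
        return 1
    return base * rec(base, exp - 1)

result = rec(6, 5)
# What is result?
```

rec(6, 5) = 6 * 6 * 6 * 6 * 6 = 7776

Answer: 7776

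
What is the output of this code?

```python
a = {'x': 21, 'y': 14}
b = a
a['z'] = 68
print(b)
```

Key concept: dict aliasing.
Step by step:
`a = {'x': 21, 'y': 14}` → a = {'x': 21, 'y': 14}
`b = a` → b = {'x': 21, 'y': 14} (same object as a)
`a['z'] = 68` → a = {'x': 21, 'y': 14, 'z': 68} (same object as b); b = {'x': 21, 'y': 14, 'z': 68} (same object as a)
`print(b)` → prints {'x': 21, 'y': 14, 'z': 68}

Answer: {'x': 21, 'y': 14, 'z': 68}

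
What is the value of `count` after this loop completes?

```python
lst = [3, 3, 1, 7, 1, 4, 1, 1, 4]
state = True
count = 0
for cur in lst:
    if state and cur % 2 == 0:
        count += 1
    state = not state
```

Count even values at even positions
`count` takes the values: 0 → 1

Answer: 1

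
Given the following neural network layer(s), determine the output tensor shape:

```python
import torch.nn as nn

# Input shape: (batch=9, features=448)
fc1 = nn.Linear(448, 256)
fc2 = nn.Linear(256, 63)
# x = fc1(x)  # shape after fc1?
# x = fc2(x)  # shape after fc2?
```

Input: (9, 448) -> after fc1: (9, 256) -> Output: (9, 63)

Answer: (9, 63)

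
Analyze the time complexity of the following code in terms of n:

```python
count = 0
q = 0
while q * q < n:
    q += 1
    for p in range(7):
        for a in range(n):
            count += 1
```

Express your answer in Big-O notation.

Each loop level contributes: √n × 1 × n. Multiplying the contributions gives O(n√n).

Answer: O(n√n)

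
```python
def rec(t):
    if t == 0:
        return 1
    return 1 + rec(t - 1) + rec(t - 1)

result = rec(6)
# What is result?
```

rec(t) = 1 + 2·rec(t-1), rec(0)=1. Closed form: (1+1)·2^6 - 1 = 127.

Answer: 127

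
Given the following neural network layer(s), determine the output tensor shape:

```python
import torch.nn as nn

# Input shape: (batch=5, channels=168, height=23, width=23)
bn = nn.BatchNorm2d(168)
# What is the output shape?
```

Input: (5, 168, 23, 23) -> Output: (5, 168, 23, 23)

Answer: (5, 168, 23, 23)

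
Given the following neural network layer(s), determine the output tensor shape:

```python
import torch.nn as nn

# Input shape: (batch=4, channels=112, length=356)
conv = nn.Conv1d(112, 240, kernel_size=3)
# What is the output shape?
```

Input: (4, 112, 356) -> Output: (4, 240, 354)

Answer: (4, 240, 354)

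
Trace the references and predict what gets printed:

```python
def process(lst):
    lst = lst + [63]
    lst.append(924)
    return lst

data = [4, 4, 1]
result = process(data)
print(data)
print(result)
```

Key concept: rebinding parameter vs mutation.
Step by step:
`data = [4, 4, 1]` → data = [4, 4, 1]
`result = process(data)` → result = [4, 4, 1, 63, 924]
`print(data)` → prints [4, 4, 1]
`print(result)` → prints [4, 4, 1, 63, 924]

Answer:
[4, 4, 1]
[4, 4, 1, 63, 924]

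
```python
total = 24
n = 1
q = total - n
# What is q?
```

Trace:
`total = 24` → total = 24
`n = 1` → n = 1
`q = total - n` → q = 23
So q = 23

Answer: 23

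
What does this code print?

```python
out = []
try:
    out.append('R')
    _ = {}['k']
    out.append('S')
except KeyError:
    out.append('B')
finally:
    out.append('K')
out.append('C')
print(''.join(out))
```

Execution trace: 'R' (try body) → 'B' (except KeyError) → 'K' (finally) → 'C' (after the try/except). Output: RBKC

Answer: RBKC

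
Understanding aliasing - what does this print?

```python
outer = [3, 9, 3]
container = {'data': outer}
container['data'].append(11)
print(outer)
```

Key concept: dict holds reference to list.
Step by step:
`outer = [3, 9, 3]` → outer = [3, 9, 3]
`container = {'data': outer}` → container = {'data': [3, 9, 3]}
`container['data'].append(11)` → outer = [3, 9, 3, 11]; container = {'data': [3, 9, 3, 11]}
`print(outer)` → prints [3, 9, 3, 11]

Answer: [3, 9, 3, 11]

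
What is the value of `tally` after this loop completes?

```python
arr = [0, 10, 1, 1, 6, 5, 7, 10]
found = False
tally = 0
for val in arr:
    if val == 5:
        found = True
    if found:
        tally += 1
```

Count elements after first 5 in [0, 10, 1, 1, 6, 5, 7, 10]
`tally` takes the values: 0 → 1 → 2 → 3

Answer: 3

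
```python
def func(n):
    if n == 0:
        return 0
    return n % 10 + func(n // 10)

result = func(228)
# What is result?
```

Sum of digits of 228: 8 + 2 + 2 = 12

Answer: 12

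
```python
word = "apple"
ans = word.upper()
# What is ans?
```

Trace:
`word = "apple"` → word = 'apple'
`ans = word.upper()` → ans = 'APPLE'
So ans = 'APPLE'

Answer: 'APPLE'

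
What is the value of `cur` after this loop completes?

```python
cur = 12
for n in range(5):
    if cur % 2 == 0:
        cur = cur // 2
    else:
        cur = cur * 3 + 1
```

Collatz-style transformation from 12
`cur` takes the values: 12 → 6 → 3 → 10 → 5 → 16

Answer: 16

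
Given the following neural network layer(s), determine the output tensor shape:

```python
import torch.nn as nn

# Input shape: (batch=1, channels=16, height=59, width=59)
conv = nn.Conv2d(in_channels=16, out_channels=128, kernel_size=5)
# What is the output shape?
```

Input: (1, 16, 59, 59) -> Output: (1, 128, 55, 55)

Answer: (1, 128, 55, 55)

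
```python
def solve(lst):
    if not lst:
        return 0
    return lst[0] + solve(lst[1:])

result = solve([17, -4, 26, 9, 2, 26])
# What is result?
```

17 + (-4) + 26 + 9 + 2 + 26 + 0 = 76

Answer: 76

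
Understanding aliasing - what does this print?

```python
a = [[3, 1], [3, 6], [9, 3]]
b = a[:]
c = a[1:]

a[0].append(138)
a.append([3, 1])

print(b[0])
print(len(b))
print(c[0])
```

Key concept: slice with nested mutation.
Step by step:
`a = [[3, 1], [3, 6], [9, 3]]` → a = [[3, 1], [3, 6], [9, 3]]
`b = a[:]` → b = [[3, 1], [3, 6], [9, 3]]
`c = a[1:]` → c = [[3, 6], [9, 3]]
`a[0].append(138)` → a = [[3, 1, 138], [3, 6], [9, 3]]; b = [[3, 1, 138], [3, 6], [9, 3]]
`a.append([3, 1])` → a = [[3, 1, 138], [3, 6], [9, 3], [3, 1]]
`print(b[0])` → prints [3, 1, 138]
`print(len(b))` → prints 3
`print(c[0])` → prints [3, 6]

Answer:
[3, 1, 138]
3
[3, 6]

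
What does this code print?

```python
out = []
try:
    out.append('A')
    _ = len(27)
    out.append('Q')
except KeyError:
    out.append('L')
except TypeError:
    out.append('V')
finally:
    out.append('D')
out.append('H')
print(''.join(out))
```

Execution trace: 'A' (try body) → 'V' (except TypeError) → 'D' (finally) → 'H' (after the try/except). Output: AVDH

Answer: AVDH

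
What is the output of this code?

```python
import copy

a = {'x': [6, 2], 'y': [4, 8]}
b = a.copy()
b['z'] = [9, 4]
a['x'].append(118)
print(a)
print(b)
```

Key concept: shallow copy of dict with mutable values.
Step by step:
`a = {'x': [6, 2], 'y': [4, 8]}` → a = {'x': [6, 2], 'y': [4, 8]}
`b = a.copy()` → b = {'x': [6, 2], 'y': [4, 8]}
`b['z'] = [9, 4]` → b = {'x': [6, 2], 'y': [4, 8], 'z': [9, 4]}
`a['x'].append(118)` → a = {'x': [6, 2, 118], 'y': [4, 8]}; b = {'x': [6, 2, 118], 'y': [4, 8], 'z': [9, 4]}
`print(a)` → prints {'x': [6, 2, 118], 'y': [4, 8]}
`print(b)` → prints {'x': [6, 2, 118], 'y': [4, 8], 'z': [9, 4]}

Answer:
{'x': [6, 2, 118], 'y': [4, 8]}
{'x': [6, 2, 118], 'y': [4, 8], 'z': [9, 4]}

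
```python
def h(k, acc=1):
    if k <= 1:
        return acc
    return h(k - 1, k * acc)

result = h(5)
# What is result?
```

Accumulator trace (n, acc): (5, 1) -> (4, 5) -> (3, 20) -> (2, 60) -> (1, 120) -> return 120

Answer: 120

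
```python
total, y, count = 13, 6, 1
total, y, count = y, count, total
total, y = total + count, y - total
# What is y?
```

Trace:
`total, y, count = 13, 6, 1` → total = 13; y = 6; count = 1
`total, y, count = y, count, total` → total = 6; y = 1; count = 13
`total, y = total + count, y - total` → total = 19; y = -5
So y = -5

Answer: -5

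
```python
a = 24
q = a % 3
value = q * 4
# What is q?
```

Trace:
`a = 24` → a = 24
`q = a % 3` → q = 0
`value = q * 4` → value = 0
So q = 0

Answer: 0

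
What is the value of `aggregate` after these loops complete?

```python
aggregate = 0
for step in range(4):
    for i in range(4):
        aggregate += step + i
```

Sum of all step+i for step,i in 4x4
`aggregate` takes the values: 0 → 1 → 3 → 6 → 7 → 9 → 12 → 16 → 18 → 21 → 25 → 30 → 33 → 37 → 42 → 48

Answer: 48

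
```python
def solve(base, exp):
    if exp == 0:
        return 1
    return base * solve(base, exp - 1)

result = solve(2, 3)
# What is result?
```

solve(2, 3) = 2 * 2 * 2 = 8

Answer: 8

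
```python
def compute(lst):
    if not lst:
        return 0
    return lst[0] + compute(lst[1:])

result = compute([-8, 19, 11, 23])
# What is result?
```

(-8) + 19 + 11 + 23 + 0 = 45

Answer: 45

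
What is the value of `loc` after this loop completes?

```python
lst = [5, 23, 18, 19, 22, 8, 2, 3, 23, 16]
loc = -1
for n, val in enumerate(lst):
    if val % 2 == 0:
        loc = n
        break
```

First even number index in [5, 23, 18, 19, 22, 8, 2, 3, 23, 16]
`loc` takes the values: -1 → 2

Answer: 2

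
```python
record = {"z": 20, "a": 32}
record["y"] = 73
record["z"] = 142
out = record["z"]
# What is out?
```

Trace:
`record = {"z": 20, "a": 32}` → record = {'z': 20, 'a': 32}
`record["y"] = 73` → record = {'z': 20, 'a': 32, 'y': 73}
`record["z"] = 142` → record = {'z': 142, 'a': 32, 'y': 73}
`out = record["z"]` → out = 142
So out = 142

Answer: 142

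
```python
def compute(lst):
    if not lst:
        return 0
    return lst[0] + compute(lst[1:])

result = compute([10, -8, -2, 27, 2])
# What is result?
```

10 + (-8) + (-2) + 27 + 2 + 0 = 29

Answer: 29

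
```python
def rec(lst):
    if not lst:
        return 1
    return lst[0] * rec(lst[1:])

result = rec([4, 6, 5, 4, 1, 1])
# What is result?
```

Product over [4, 6, 5, 4, 1, 1] = 4 * 6 * 5 * 4 * 1 * 1 = 480

Answer: 480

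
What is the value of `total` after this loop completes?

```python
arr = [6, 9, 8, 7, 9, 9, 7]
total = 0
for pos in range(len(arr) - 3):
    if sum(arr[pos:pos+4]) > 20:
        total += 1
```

Count windows with sum > 20
`total` takes the values: 0 → 1 → 2 → 3 → 4

Answer: 4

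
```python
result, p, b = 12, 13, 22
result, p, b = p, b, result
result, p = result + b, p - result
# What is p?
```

Trace:
`result, p, b = 12, 13, 22` → result = 12; p = 13; b = 22
`result, p, b = p, b, result` → result = 13; p = 22; b = 12
`result, p = result + b, p - result` → result = 25; p = 9
So p = 9

Answer: 9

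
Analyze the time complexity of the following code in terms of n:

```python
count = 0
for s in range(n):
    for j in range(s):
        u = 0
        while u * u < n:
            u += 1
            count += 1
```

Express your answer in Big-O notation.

Each loop level contributes: n × n × √n. Multiplying the contributions gives O(n^2√n).

Answer: O(n^2√n)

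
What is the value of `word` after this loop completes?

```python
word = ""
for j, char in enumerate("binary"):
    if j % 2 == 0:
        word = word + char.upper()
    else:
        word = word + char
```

Uppercase even positions in 'binary'
`word` takes the values: "" → "B" → "Bi" → "BiN" → "BiNa" → "BiNaR" → "BiNaRy"

Answer: "BiNaRy"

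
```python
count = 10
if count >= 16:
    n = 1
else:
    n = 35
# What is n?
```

Trace:
`count = 10` → count = 10
`if count >= 16: ...` → count >= 16 is False, take else branch → n = 35
So n = 35

Answer: 35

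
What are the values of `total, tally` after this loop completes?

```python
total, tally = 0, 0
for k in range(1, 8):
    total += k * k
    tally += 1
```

Sum of squares and count
`total, tally` takes the values: (0, 0) → (1, 0) → (1, 1) → (5, 1) → (5, 2) → (14, 2) → (14, 3) → (30, 3) → (30, 4) → (55, 4) → (55, 5) → (91, 5) → (91, 6) → (140, 6) → (140, 7)

Answer: 140, 7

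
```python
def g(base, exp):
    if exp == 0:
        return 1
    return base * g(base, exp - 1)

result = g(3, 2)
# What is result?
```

g(3, 2) = 3 * 3 = 9

Answer: 9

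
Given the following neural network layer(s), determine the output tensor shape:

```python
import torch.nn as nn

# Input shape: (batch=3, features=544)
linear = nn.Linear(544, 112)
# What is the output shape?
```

Input: (3, 544) -> Output: (3, 112)

Answer: (3, 112)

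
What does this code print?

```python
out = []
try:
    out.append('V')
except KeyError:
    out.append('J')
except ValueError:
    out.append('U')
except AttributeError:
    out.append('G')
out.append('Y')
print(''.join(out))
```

Execution trace: 'V' (try body, no exception) → 'Y' (after the try/except). Output: VY

Answer: VY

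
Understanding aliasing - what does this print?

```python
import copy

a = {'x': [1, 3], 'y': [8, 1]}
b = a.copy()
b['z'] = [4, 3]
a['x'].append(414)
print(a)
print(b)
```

Key concept: shallow copy of dict with mutable values.
Step by step:
`a = {'x': [1, 3], 'y': [8, 1]}` → a = {'x': [1, 3], 'y': [8, 1]}
`b = a.copy()` → b = {'x': [1, 3], 'y': [8, 1]}
`b['z'] = [4, 3]` → b = {'x': [1, 3], 'y': [8, 1], 'z': [4, 3]}
`a['x'].append(414)` → a = {'x': [1, 3, 414], 'y': [8, 1]}; b = {'x': [1, 3, 414], 'y': [8, 1], 'z': [4, 3]}
`print(a)` → prints {'x': [1, 3, 414], 'y': [8, 1]}
`print(b)` → prints {'x': [1, 3, 414], 'y': [8, 1], 'z': [4, 3]}

Answer:
{'x': [1, 3, 414], 'y': [8, 1]}
{'x': [1, 3, 414], 'y': [8, 1], 'z': [4, 3]}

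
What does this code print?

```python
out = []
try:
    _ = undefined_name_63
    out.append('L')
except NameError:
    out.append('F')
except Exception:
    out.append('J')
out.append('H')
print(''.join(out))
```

Execution trace: 'F' (except NameError) → 'H' (after the try/except). Output: FH

Answer: FH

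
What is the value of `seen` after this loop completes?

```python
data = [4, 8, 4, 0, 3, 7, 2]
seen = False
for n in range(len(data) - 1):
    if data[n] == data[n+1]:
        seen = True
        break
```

Check consecutive duplicates in [4, 8, 4, 0, 3, 7, 2]
`seen` takes the values: False

Answer: False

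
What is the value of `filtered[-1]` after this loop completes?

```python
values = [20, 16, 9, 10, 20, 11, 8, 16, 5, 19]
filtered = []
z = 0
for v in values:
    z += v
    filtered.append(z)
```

Cumulative sum ends at 134
`filtered` takes the values: [] → [20] → [20, 36] → [20, 36, 45] → [20, 36, 45, 55] → [20, 36, 45, 55, 75] → [20, 36, 45, 55, 75, 86] → [20, 36, 45, 55, 75, 86, 94] → [20, 36, 45, 55, 75, 86, 94, 110] → [20, 36, 45, 55, 75, 86, 94, 110, 115] → [20, 36, 45, 55, 75, 86, 94, 110, 115, 134]
So `filtered[-1]` = 134

Answer: 134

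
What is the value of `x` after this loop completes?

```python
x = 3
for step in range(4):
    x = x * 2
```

Multiply by 2, 4 times: 3 * 2^4 = 48
`x` takes the values: 3 → 6 → 12 → 24 → 48

Answer: 48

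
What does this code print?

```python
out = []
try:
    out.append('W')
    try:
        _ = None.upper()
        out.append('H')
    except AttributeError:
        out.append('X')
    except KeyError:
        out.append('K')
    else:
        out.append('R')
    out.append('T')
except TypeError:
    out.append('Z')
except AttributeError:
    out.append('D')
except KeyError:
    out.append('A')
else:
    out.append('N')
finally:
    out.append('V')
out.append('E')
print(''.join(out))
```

Execution trace: 'W' (try body) → 'X' (inner except AttributeError) → 'T' (try body, no exception) → 'N' (else) → 'V' (finally) → 'E' (after the try/except). Output: WXTNVE

Answer: WXTNVE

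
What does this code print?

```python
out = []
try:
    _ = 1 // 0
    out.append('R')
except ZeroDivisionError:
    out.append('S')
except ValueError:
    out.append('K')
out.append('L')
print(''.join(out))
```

Execution trace: 'S' (except ZeroDivisionError) → 'L' (after the try/except). Output: SL

Answer: SL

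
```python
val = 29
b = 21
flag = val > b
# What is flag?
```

Trace:
`val = 29` → val = 29
`b = 21` → b = 21
`flag = val > b` → flag = True
So flag = True

Answer: True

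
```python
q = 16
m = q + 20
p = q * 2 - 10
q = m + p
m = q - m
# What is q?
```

Trace:
`q = 16` → q = 16
`m = q + 20` → m = 36
`p = q * 2 - 10` → p = 22
`q = m + p` → q = 58
`m = q - m` → m = 22
So q = 58

Answer: 58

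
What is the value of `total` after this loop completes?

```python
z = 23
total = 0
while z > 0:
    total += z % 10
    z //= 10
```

Sum digits of 23
`total` takes the values: 0 → 3 → 5

Answer: 5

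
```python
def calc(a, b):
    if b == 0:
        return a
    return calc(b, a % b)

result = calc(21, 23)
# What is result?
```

calc(21, 23) -> calc(23, 21) -> calc(21, 2) -> calc(2, 1) -> calc(1, 0) -> 1

Answer: 1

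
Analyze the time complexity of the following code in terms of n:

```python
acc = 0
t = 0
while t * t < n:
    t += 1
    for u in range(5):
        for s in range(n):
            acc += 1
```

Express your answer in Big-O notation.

Each loop level contributes: √n × 1 × n. Multiplying the contributions gives O(n√n).

Answer: O(n√n)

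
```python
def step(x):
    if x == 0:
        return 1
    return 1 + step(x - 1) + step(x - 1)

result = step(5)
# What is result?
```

step(x) = 1 + 2·step(x-1), step(0)=1. Closed form: (1+1)·2^5 - 1 = 63.

Answer: 63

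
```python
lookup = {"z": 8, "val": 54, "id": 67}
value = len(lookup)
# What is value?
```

Trace:
`lookup = {"z": 8, "val": 54, "id": 67}` → lookup = {'z': 8, 'val': 54, 'id': 67}
`value = len(lookup)` → value = 3
So value = 3

Answer: 3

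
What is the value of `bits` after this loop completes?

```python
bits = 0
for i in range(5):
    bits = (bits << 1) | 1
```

Build 5 consecutive 1-bits: 0b11111
`bits` takes the values: 0 → 1 → 3 → 7 → 15 → 31

Answer: 31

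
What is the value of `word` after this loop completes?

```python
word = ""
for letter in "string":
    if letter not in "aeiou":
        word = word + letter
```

Remove vowels from 'string'
`word` takes the values: "" → "s" → "st" → "str" → "strn" → "strng"

Answer: "strng"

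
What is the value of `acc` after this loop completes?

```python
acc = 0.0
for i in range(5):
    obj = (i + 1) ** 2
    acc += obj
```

Sum of squared losses 1² + 2² + ... + 5²
`acc` takes the values: 0.0 → 1.0 → 5.0 → 14.0 → 30.0 → 55.0

Answer: 55.0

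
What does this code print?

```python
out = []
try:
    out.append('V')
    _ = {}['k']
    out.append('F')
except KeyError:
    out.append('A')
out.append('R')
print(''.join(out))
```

Execution trace: 'V' (try body) → 'A' (except KeyError) → 'R' (after the try/except). Output: VAR

Answer: VAR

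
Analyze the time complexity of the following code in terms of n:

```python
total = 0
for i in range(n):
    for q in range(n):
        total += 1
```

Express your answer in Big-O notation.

Each loop level contributes: n × n. Multiplying the contributions gives O(n^2).

Answer: O(n^2)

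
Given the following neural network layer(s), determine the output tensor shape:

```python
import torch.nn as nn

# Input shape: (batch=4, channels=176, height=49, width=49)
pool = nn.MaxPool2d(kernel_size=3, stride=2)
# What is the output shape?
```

Input: (4, 176, 49, 49) -> Output: (4, 176, 24, 24)

Answer: (4, 176, 24, 24)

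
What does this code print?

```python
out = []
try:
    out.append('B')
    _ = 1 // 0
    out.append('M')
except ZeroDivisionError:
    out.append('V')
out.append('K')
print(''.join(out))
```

Execution trace: 'B' (try body) → 'V' (except ZeroDivisionError) → 'K' (after the try/except). Output: BVK

Answer: BVK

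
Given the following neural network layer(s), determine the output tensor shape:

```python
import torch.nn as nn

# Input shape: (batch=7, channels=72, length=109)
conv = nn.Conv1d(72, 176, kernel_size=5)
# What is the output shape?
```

Input: (7, 72, 109) -> Output: (7, 176, 105)

Answer: (7, 176, 105)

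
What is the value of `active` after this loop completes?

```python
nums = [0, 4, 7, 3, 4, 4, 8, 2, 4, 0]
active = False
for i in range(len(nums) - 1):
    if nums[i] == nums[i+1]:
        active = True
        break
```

Check consecutive duplicates in [0, 4, 7, 3, 4, 4, 8, 2, 4, 0]
`active` takes the values: False → True

Answer: True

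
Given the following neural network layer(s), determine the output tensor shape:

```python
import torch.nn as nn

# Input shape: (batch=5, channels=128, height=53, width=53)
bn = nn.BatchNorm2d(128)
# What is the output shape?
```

Input: (5, 128, 53, 53) -> Output: (5, 128, 53, 53)

Answer: (5, 128, 53, 53)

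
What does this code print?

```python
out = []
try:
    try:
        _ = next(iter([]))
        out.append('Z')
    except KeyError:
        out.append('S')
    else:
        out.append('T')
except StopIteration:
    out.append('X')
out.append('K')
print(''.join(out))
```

Execution trace: 'X' (outer except StopIteration) → 'K' (after the try/except). Output: XK

Answer: XK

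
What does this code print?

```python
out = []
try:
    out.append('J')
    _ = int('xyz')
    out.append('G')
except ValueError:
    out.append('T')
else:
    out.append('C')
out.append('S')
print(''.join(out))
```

Execution trace: 'J' (try body) → 'T' (except ValueError) → 'S' (after the try/except). Output: JTS

Answer: JTS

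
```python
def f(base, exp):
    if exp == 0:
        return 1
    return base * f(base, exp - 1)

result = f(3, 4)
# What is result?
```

f(3, 4) = 3 * 3 * 3 * 3 = 81

Answer: 81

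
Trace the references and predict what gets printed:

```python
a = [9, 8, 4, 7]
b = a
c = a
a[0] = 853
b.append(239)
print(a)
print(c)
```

Key concept: multiple aliases.
Step by step:
`a = [9, 8, 4, 7]` → a = [9, 8, 4, 7]
`b = a` → b = [9, 8, 4, 7] (same object as a)
`c = a` → c = [9, 8, 4, 7] (same object as a, b)
`a[0] = 853` → a = [853, 8, 4, 7] (same object as b, c); b = [853, 8, 4, 7] (same object as a, c); c = [853, 8, 4, 7] (same object as a, b)
`b.append(239)` → a = [853, 8, 4, 7, 239] (same object as b, c); b = [853, 8, 4, 7, 239] (same object as a, c); c = [853, 8, 4, 7, 239] (same object as a, b)
`print(a)` → prints [853, 8, 4, 7, 239]
`print(c)` → prints [853, 8, 4, 7, 239]

Answer:
[853, 8, 4, 7, 239]
[853, 8, 4, 7, 239]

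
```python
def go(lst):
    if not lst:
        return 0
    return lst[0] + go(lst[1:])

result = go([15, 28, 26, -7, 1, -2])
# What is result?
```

15 + 28 + 26 + (-7) + 1 + (-2) + 0 = 61

Answer: 61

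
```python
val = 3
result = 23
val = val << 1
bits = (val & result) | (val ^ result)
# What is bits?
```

Trace:
`val = 3` → val = 3
`result = 23` → result = 23
`val = val << 1` → val = 6
`bits = (val & result) | (val ^ result)` → bits = 23
So bits = 23

Answer: 23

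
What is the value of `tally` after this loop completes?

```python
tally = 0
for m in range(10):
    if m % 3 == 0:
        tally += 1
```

Count numbers divisible by 3 in range(10)
`tally` takes the values: 0 → 1 → 2 → 3 → 4

Answer: 4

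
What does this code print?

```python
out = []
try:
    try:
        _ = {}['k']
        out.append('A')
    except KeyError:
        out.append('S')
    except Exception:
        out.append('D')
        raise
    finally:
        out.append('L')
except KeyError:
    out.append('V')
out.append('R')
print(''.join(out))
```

Execution trace: 'S' (inner except KeyError) → 'L' (inner finally) → 'R' (after the try/except). Output: SLR

Answer: SLR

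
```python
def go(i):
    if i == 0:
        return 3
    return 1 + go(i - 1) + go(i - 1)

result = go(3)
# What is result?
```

go(i) = 1 + 2·go(i-1), go(0)=3. Closed form: (3+1)·2^3 - 1 = 31.

Answer: 31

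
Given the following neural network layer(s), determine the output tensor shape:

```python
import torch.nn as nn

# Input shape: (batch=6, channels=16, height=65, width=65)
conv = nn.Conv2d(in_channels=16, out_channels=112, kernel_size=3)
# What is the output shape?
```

Input: (6, 16, 65, 65) -> Output: (6, 112, 63, 63)

Answer: (6, 112, 63, 63)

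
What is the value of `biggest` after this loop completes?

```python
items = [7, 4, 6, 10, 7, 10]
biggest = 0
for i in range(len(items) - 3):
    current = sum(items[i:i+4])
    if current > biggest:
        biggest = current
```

Max sum of 4-element window in [7, 4, 6, 10, 7, 10]
`biggest` takes the values: 0 → 27 → 33

Answer: 33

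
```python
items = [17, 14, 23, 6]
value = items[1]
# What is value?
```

Trace:
`items = [17, 14, 23, 6]` → items = [17, 14, 23, 6]
`value = items[1]` → value = 14
So value = 14

Answer: 14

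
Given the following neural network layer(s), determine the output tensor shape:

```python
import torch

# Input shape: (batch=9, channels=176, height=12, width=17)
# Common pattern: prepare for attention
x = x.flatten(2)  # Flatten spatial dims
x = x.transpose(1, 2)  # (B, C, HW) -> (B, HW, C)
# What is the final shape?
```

Input: (9, 176, 12, 17) -> after flatten(2): (9, 176, 204) -> Output: (9, 204, 176)

Answer: (9, 204, 176)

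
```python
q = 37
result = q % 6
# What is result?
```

Trace:
`q = 37` → q = 37
`result = q % 6` → result = 1
So result = 1

Answer: 1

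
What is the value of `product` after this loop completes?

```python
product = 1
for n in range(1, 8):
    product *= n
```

7! = 5040
`product` takes the values: 1 → 2 → 6 → 24 → 120 → 720 → 5040

Answer: 5040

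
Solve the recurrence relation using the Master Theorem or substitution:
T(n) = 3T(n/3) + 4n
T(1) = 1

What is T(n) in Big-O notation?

By Master Theorem: a=3, b=3, f(n)=4n. Since log_3(3) = 1 and f(n) = Θ(n^1), Case 2 applies. T(n) = O(n log n).

Answer: O(n log n)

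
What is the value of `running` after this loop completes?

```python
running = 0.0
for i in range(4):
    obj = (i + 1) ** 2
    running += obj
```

Sum of squared losses 1² + 2² + ... + 4²
`running` takes the values: 0.0 → 1.0 → 5.0 → 14.0 → 30.0

Answer: 30.0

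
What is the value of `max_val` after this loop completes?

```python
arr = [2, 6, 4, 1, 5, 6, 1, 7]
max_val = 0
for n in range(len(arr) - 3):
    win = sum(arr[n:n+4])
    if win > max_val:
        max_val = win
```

Max sum of 4-element window in [2, 6, 4, 1, 5, 6, 1, 7]
`max_val` takes the values: 0 → 13 → 16 → 19

Answer: 19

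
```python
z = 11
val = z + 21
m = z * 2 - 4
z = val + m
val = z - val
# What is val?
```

Trace:
`z = 11` → z = 11
`val = z + 21` → val = 32
`m = z * 2 - 4` → m = 18
`z = val + m` → z = 50
`val = z - val` → val = 18
So val = 18

Answer: 18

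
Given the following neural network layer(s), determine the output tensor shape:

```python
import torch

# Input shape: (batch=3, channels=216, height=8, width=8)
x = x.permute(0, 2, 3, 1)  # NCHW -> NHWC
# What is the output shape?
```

Input: (3, 216, 8, 8) -> Output: (3, 8, 8, 216)

Answer: (3, 8, 8, 216)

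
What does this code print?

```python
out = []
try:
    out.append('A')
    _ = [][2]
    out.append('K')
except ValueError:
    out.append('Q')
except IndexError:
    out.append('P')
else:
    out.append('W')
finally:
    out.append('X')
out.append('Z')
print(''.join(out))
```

Execution trace: 'A' (try body) → 'P' (except IndexError) → 'X' (finally) → 'Z' (after the try/except). Output: APXZ

Answer: APXZ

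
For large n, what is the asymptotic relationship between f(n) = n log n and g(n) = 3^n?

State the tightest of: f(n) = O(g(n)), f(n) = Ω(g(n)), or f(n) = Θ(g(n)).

n log n vs 3^n: f(n) = O(g(n)) but not Ω(g(n)) — 3^n grows strictly faster than n log n.

Answer: f(n) = O(g(n)) but not Ω(g(n)) — 3^n grows strictly faster than n log n.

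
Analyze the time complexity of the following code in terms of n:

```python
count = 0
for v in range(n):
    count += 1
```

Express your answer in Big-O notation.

Each loop level contributes: n. Multiplying the contributions gives O(n).

Answer: O(n)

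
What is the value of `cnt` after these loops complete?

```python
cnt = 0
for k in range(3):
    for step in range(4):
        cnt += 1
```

3 * 4 = 12
`cnt` takes the values: 0 → 1 → 2 → 3 → 4 → 5 → 6 → 7 → 8 → 9 → 10 → 11 → 12

Answer: 12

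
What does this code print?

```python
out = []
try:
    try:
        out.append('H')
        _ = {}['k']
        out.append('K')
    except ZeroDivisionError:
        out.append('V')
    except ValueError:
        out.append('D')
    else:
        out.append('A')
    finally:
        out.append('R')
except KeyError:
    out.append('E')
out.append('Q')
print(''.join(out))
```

Execution trace: 'H' (try body) → 'R' (finally) → 'E' (outer except KeyError) → 'Q' (after the try/except). Output: HREQ

Answer: HREQ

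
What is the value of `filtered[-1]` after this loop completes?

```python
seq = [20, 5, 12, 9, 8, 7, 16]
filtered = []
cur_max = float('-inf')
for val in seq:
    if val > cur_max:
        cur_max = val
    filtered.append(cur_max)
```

Running max ends at 20
`filtered` takes the values: [] → [20] → [20, 20] → [20, 20, 20] → [20, 20, 20, 20] → [20, 20, 20, 20, 20] → [20, 20, 20, 20, 20, 20] → [20, 20, 20, 20, 20, 20, 20]
So `filtered[-1]` = 20

Answer: 20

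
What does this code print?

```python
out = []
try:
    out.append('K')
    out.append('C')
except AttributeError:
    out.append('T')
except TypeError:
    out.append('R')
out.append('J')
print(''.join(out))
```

Execution trace: 'K' (try body) → 'C' (try body, no exception) → 'J' (after the try/except). Output: KCJ

Answer: KCJ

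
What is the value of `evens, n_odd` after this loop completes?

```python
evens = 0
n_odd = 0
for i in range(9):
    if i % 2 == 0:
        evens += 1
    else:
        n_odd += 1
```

Count evens and odds in range(9)
`evens, n_odd` takes the values: (0, 0) → (1, 0) → (1, 1) → (2, 1) → (2, 2) → (3, 2) → (3, 3) → (4, 3) → (4, 4) → (5, 4)

Answer: 5, 4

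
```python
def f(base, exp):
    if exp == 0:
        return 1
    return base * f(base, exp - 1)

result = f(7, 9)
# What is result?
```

f(7, 9) = 7 * 7 * 7 * 7 * 7 * 7 * 7 * 7 * 7 = 40353607

Answer: 40353607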